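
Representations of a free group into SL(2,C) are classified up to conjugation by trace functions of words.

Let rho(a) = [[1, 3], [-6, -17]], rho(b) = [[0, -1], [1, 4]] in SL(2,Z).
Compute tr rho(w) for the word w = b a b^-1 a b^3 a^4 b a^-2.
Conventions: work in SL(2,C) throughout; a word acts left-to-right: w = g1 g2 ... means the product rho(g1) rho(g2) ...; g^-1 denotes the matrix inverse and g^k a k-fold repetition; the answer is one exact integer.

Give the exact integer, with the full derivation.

6855919799

rho(b) = [[0, -1], [1, 4]]
... * rho(a) = [[1, 3], [-6, -17]]  ->  [[6, 17], [-23, -65]]
... * rho(b^-1) = [[4, 1], [-1, 0]]  ->  [[7, 6], [-27, -23]]
... * rho(a) = [[1, 3], [-6, -17]]  ->  [[-29, -81], [111, 310]]
... * rho(b) = [[0, -1], [1, 4]]  ->  [[-81, -295], [310, 1129]]
... * rho(b) = [[0, -1], [1, 4]]  ->  [[-295, -1099], [1129, 4206]]
... * rho(b) = [[0, -1], [1, 4]]  ->  [[-1099, -4101], [4206, 15695]]
... * rho(a) = [[1, 3], [-6, -17]]  ->  [[23507, 66420], [-89964, -254197]]
... * rho(a) = [[1, 3], [-6, -17]]  ->  [[-375013, -1058619], [1435218, 4051457]]
... * rho(a) = [[1, 3], [-6, -17]]  ->  [[5976701, 16871484], [-22873524, -64569115]]
... * rho(a) = [[1, 3], [-6, -17]]  ->  [[-95252203, -268885125], [364541166, 1029054383]]
... * rho(b) = [[0, -1], [1, 4]]  ->  [[-268885125, -980288297], [1029054383, 3751676366]]
... * rho(a^-1) = [[-17, -3], [6, 1]]  ->  [[-1310682657, -173632922], [5016133685, 664513217]]
... * rho(a^-1) = [[-17, -3], [6, 1]]  ->  [[21239807637, 3758415049], [-81287193343, -14383887838]]
tr = 21239807637 + -14383887838 = 6855919799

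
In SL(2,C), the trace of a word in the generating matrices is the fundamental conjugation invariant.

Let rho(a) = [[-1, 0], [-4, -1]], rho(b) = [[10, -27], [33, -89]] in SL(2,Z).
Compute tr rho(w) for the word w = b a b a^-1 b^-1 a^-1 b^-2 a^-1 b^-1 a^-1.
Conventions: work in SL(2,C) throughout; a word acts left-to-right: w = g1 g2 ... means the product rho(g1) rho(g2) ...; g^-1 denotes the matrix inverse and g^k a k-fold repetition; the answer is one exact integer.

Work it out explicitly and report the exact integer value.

6024772027573

rho(b) = [[10, -27], [33, -89]]
... * rho(a) = [[-1, 0], [-4, -1]]  ->  [[98, 27], [323, 89]]
... * rho(b) = [[10, -27], [33, -89]]  ->  [[1871, -5049], [6167, -16642]]
... * rho(a^-1) = [[-1, 0], [4, -1]]  ->  [[-22067, 5049], [-72735, 16642]]
... * rho(b^-1) = [[-89, 27], [-33, 10]]  ->  [[1797346, -545319], [5924229, -1797425]]
... * rho(a^-1) = [[-1, 0], [4, -1]]  ->  [[-3978622, 545319], [-13113929, 1797425]]
... * rho(b^-1) = [[-89, 27], [-33, 10]]  ->  [[336101831, -101969604], [1107824656, -336101833]]
... * rho(b^-1) = [[-89, 27], [-33, 10]]  ->  [[-26548066027, 8055053397], [-87505033895, 26550247382]]
... * rho(a^-1) = [[-1, 0], [4, -1]]  ->  [[58768279615, -8055053397], [193706023423, -26550247382]]
... * rho(b^-1) = [[-89, 27], [-33, 10]]  ->  [[-4964560123634, 1506193015635], [-16363677921041, 4964560158601]]
... * rho(a^-1) = [[-1, 0], [4, -1]]  ->  [[10989332186174, -1506193015635], [36221918555445, -4964560158601]]
tr = 10989332186174 + -4964560158601 = 6024772027573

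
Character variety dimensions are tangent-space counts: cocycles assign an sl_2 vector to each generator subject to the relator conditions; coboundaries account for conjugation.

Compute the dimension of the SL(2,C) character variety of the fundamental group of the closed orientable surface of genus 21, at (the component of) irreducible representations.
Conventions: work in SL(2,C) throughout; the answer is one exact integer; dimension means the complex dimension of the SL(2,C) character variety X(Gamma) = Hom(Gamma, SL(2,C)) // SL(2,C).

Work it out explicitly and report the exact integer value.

120

pi_1 of the closed genus-21 surface has 42 generators bound by the single product-of-commutators relator.
Unconstrained cocycle data is one sl_2 vector per generator (126 dimensions), cut by the relator condition d_2(z) = 0.
H^2 = coker(d_2) is dual to H^0 = 0 at irreducible rho (Poincare duality), so d_2 is onto: dim Z^1 = 123.
Coboundaries contribute dim B^1 = 3 (injective at irreducible rho).
dim X = dim H^1 = 123 - 3 = 120.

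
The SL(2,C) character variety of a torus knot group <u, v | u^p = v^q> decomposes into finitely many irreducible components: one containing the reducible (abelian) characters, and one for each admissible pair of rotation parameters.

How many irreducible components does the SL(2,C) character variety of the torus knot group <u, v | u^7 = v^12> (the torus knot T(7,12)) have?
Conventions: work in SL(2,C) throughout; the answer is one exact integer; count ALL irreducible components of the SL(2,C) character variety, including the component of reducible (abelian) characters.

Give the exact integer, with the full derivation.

Gamma = < u, v | u^7 = v^12 > (torus knot T(7,12)); the central element u^7 = v^12 acts as +I or -I in any irreducible SL(2,C) representation.
On an irreducible component, tr(u) is locked at 2*cos(pi*alpha/7) for some alpha in 1..6, and tr(v) at 2*cos(pi*beta/12) for some beta in 1..11.
u^7 = (-1)^alpha I and v^12 = (-1)^beta I must agree, so alpha and beta have equal parity.
Enumerate parity-matched pairs: 3*6 odd-odd plus 3*5 even-even gives 33.
That is 33 components of irreducible characters, and with the reducible (abelian) component the total is 34.

34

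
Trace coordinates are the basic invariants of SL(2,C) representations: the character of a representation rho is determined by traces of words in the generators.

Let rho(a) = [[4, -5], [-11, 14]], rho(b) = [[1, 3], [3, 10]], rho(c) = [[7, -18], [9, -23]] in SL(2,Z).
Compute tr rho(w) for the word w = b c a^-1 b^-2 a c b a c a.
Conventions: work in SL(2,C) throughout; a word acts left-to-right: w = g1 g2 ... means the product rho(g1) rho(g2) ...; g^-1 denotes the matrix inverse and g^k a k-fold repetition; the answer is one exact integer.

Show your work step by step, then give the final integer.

145518899254

rho(b) = [[1, 3], [3, 10]]
... * rho(c) = [[7, -18], [9, -23]]  ->  [[34, -87], [111, -284]]
... * rho(a^-1) = [[14, 5], [11, 4]]  ->  [[-481, -178], [-1570, -581]]
... * rho(b^-1) = [[10, -3], [-3, 1]]  ->  [[-4276, 1265], [-13957, 4129]]
... * rho(b^-1) = [[10, -3], [-3, 1]]  ->  [[-46555, 14093], [-151957, 46000]]
... * rho(a) = [[4, -5], [-11, 14]]  ->  [[-341243, 430077], [-1113828, 1403785]]
... * rho(c) = [[7, -18], [9, -23]]  ->  [[1481992, -3749397], [4837269, -12238151]]
... * rho(b) = [[1, 3], [3, 10]]  ->  [[-9766199, -33047994], [-31877184, -107869703]]
... * rho(a) = [[4, -5], [-11, 14]]  ->  [[324463138, -413840921], [1059057997, -1350789922]]
... * rho(c) = [[7, -18], [9, -23]]  ->  [[-1453326323, 3678004699], [-4743703319, 12005124260]]
... * rho(a) = [[4, -5], [-11, 14]]  ->  [[-46271356981, 58758697401], [-151031180136, 191790256235]]
tr = -46271356981 + 191790256235 = 145518899254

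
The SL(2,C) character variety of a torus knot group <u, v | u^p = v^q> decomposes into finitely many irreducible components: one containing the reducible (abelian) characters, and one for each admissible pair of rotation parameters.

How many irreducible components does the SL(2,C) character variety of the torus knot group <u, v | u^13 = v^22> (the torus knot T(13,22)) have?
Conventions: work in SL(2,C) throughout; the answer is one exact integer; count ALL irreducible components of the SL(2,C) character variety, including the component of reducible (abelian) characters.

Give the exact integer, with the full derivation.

Gamma = < u, v | u^13 = v^22 > (torus knot T(13,22)); the central element u^13 = v^22 acts as +I or -I in any irreducible SL(2,C) representation.
So on each irreducible component the traces are pinned: tr(u) = 2*cos(pi*alpha/13) with 1 <= alpha <= 12, tr(v) = 2*cos(pi*beta/22) with 1 <= beta <= 21.
Consistency of u^13 = (-1)^alpha I with v^22 = (-1)^beta I forces alpha = beta (mod 2).
count pairs: odd alpha (6 choices) x odd beta (11), plus even alpha (6) x even beta (10): 6*11 + 6*10 = 126.
That is 126 components of irreducible characters, and with the reducible (abelian) component the total is 127.

127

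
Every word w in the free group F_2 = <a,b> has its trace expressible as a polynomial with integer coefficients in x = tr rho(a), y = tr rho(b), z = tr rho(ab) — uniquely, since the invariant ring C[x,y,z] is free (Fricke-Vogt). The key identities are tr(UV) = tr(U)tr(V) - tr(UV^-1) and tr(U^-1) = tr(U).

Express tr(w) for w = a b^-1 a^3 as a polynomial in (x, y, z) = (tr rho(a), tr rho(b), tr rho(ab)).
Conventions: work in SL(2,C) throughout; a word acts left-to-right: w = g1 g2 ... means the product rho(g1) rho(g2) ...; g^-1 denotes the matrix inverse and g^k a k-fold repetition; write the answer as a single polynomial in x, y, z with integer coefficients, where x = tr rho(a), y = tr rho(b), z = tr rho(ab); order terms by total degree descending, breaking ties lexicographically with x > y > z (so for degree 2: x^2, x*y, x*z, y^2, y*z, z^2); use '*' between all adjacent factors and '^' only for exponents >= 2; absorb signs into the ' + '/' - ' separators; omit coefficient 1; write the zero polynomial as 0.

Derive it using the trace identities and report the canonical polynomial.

x^4*y - x^3*z - 3*x^2*y + 2*x*z + y

and trace(a^2) = trace(a) * trace(a) - trace(1) = x^2 - 2
and trace(a^3) = trace(a) * trace(a^2) - trace(a) = x^3 - 3*x
trace(a^4) = trace(a) * trace(a^3) - trace(a^2) = x^4 - 4*x^2 + 2
trace(b a^2) = trace(a) * trace(b a) - trace(b) = x*z - y
trace(a^2 b a) = trace(a) * trace(b a^2) - trace(b a) = x^2*z - x*y - z
trace(a^4 b) = trace(a) * trace(a^2 b a) - trace(a^2 b) = x^3*z - x^2*y - 2*x*z + y
next, trace(a b^-1 a^3) = trace(a^4) * trace(b) - trace(a^4 b) = x^4*y - x^3*z - 3*x^2*y + 2*x*z + y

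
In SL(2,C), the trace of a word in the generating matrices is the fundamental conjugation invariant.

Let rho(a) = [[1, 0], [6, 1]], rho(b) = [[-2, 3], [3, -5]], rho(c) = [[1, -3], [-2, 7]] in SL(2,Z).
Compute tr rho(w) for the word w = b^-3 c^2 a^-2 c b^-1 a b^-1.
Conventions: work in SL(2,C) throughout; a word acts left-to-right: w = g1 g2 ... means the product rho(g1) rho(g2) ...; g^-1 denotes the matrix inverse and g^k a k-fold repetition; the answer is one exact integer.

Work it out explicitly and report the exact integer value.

-5698078

rho(b^-1) = [[-5, -3], [-3, -2]]
... * rho(b^-1) = [[-5, -3], [-3, -2]]  ->  [[34, 21], [21, 13]]
... * rho(b^-1) = [[-5, -3], [-3, -2]]  ->  [[-233, -144], [-144, -89]]
... * rho(c) = [[1, -3], [-2, 7]]  ->  [[55, -309], [34, -191]]
... * rho(c) = [[1, -3], [-2, 7]]  ->  [[673, -2328], [416, -1439]]
... * rho(a^-1) = [[1, 0], [-6, 1]]  ->  [[14641, -2328], [9050, -1439]]
... * rho(a^-1) = [[1, 0], [-6, 1]]  ->  [[28609, -2328], [17684, -1439]]
... * rho(c) = [[1, -3], [-2, 7]]  ->  [[33265, -102123], [20562, -63125]]
... * rho(b^-1) = [[-5, -3], [-3, -2]]  ->  [[140044, 104451], [86565, 64564]]
... * rho(a) = [[1, 0], [6, 1]]  ->  [[766750, 104451], [473949, 64564]]
... * rho(b^-1) = [[-5, -3], [-3, -2]]  ->  [[-4147103, -2509152], [-2563437, -1550975]]
tr = -4147103 + -1550975 = -5698078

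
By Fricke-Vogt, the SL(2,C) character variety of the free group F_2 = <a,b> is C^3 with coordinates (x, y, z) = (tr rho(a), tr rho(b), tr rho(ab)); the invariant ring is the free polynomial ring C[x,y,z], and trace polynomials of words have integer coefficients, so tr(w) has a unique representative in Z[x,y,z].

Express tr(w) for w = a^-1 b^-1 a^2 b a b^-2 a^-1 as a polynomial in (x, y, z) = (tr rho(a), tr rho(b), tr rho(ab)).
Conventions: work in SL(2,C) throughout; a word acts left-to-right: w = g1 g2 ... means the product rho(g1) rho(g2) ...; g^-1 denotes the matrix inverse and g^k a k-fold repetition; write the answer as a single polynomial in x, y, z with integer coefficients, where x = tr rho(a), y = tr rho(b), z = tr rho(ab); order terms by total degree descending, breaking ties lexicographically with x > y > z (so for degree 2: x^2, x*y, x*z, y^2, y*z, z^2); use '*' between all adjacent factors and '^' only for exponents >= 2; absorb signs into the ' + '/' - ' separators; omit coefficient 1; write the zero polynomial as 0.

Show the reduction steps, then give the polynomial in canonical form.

x^3*y^2*z^2 - x^4*y*z - 2*x^2*y^3*z - x^2*y*z^3 + x^3*y^2 + x*y^4 + x*y^2*z^2 + 5*x^2*y*z - x^3 - 4*x*y^2 - x*z^2 - y*z + 3*x

trace(b^2 a) = trace(b)*trace(a b) - trace(a)  (reduce the b square) = y*z - x
trace(b^2) = trace(b)*trace(b) - trace(1)  (reduce the b square) = y^2 - 2
trace(b a^2 b) = trace(a)*trace(b^2 a) - trace(b^2)  (reduce the a square) = x*y*z - x^2 - y^2 + 2
trace(a b a b) = trace(b a)*trace(b a) - trace(1)  (split on b) = z^2 - 2
trace(a b a) = trace(a)*trace(b a) - trace(b)  (reduce the a square) = x*z - y
trace(b a b^2 a) = trace(b)*trace(a b a b) - trace(a b a)  (reduce the b square) = y*z^2 - x*z - y
trace(b a b^2) = trace(b)*trace(a b^2) - trace(a b)  (reduce the b square) = y^2*z - x*y - z
trace(b a^2 b a b) = trace(a)*trace(b a b^2 a) - trace(b a b^2)  (reduce the a square) = x*y*z^2 - x^2*z - y^2*z + z
trace(b a b a b a) = trace(b a b a)*trace(b a) - trace(a b)  (split on b) = z^3 - 3*z
trace(b a^2 b a b a) = trace(a)*trace(b a b a b a) - trace(b a b a b)  (reduce the a square) = x*z^3 - y*z^2 - 2*x*z + y
trace(a^-1 b a^2 b a b) = trace(b a^2 b a b)*trace(a) - trace(b a^2 b a b a)  (eliminate a^-1) = x^2*y*z^2 - x^3*z - x*y^2*z - x*z^3 + y*z^2 + 3*x*z - y
trace(a^-1 b a^2 b a b^-1) = trace(a^-1 b a^2 b a)*trace(b) - trace(a^-1 b a^2 b a b)  (eliminate b^-1) = -x^2*y*z^2 + x^3*z + 2*x*y^2*z + x*z^3 - x^2*y - y^3 - y*z^2 - 3*x*z + 3*y
trace(a^2 b a) = trace(a)*trace(a b a) - trace(a b)  (reduce the a square) = x^2*z - x*y - z
trace(a^2 b a b^-1 a^-2 b) = trace(a^-1 b a^2 b a b^-1)*trace(a) - trace(a^-1 b a^2 b a b^-1 a)  (eliminate a^-1) = -x^3*y*z^2 + x^4*z + 2*x^2*y^2*z + x^2*z^3 - x^3*y - x*y^3 - x*y*z^2 - 4*x^2*z + 4*x*y + z
trace(a^-2 b^-1 a^2 b a b^-1) = trace(a^2 b a b^-1 a^-2)*trace(b) - trace(a^2 b a b^-1 a^-2 b)  (eliminate b^-1) = x^3*y*z^2 - x^4*z - 2*x^2*y^2*z - x^2*z^3 + x^3*y + x*y^3 + x*y*z^2 + 4*x^2*z - 3*x*y - z
trace(b a^2 b a) = trace(a)*trace(b a b a) - trace(b a b)  (reduce the a square) = x*z^2 - y*z - x
trace(a^2 b a^-1 b) = trace(b a^2 b)*trace(a) - trace(b a^2 b a)  (eliminate a^-1) = x^2*y*z - x^3 - x*y^2 - x*z^2 + y*z + 3*x
trace(a^-1 b^-1 a^2 b) = trace(a^2 b a^-1)*trace(b) - trace(a^2 b a^-1 b)  (eliminate b^-1) = -x^2*y*z + x^3 + x*y^2 + x*z^2 - 3*x
trace(a^-1 b^-1 a^2 b a b^-2 a^-1) = trace(a^-2 b^-1 a^2 b a b^-1)*trace(b) - trace(a^-2 b^-1 a^2 b a)  (eliminate b^-1) = x^3*y^2*z^2 - x^4*y*z - 2*x^2*y^3*z - x^2*y*z^3 + x^3*y^2 + x*y^4 + x*y^2*z^2 + 5*x^2*y*z - x^3 - 4*x*y^2 - x*z^2 - y*z + 3*x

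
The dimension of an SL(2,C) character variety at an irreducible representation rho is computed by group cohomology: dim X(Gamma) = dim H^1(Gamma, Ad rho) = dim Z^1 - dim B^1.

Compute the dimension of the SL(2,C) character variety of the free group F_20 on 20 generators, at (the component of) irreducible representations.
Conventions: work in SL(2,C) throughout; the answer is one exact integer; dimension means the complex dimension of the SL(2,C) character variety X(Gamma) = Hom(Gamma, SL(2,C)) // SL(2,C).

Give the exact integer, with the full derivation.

The free group F_20: 20 generators, no relators.
So Z^1 = (sl_2)^20 in full: dim Z^1 = 60.
dim B^1 = 3: the coboundary map is injective because an irreducible image has centralizer 0 in sl_2.
dim H^1 = 60 - 3 = 57, which is dim X.

57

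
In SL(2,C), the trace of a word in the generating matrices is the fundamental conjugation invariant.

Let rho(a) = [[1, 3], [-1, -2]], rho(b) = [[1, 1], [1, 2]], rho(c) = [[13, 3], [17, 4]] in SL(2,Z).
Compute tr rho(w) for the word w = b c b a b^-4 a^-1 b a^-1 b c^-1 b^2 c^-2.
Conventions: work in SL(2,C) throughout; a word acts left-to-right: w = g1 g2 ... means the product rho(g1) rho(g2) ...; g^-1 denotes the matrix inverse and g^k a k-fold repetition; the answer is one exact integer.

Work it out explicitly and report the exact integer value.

rho(b) = [[1, 1], [1, 2]]
... * rho(c) = [[13, 3], [17, 4]]  ->  [[30, 7], [47, 11]]
... * rho(b) = [[1, 1], [1, 2]]  ->  [[37, 44], [58, 69]]
... * rho(a) = [[1, 3], [-1, -2]]  ->  [[-7, 23], [-11, 36]]
... * rho(b^-1) = [[2, -1], [-1, 1]]  ->  [[-37, 30], [-58, 47]]
... * rho(b^-1) = [[2, -1], [-1, 1]]  ->  [[-104, 67], [-163, 105]]
... * rho(b^-1) = [[2, -1], [-1, 1]]  ->  [[-275, 171], [-431, 268]]
... * rho(b^-1) = [[2, -1], [-1, 1]]  ->  [[-721, 446], [-1130, 699]]
... * rho(a^-1) = [[-2, -3], [1, 1]]  ->  [[1888, 2609], [2959, 4089]]
... * rho(b) = [[1, 1], [1, 2]]  ->  [[4497, 7106], [7048, 11137]]
... * rho(a^-1) = [[-2, -3], [1, 1]]  ->  [[-1888, -6385], [-2959, -10007]]
... * rho(b) = [[1, 1], [1, 2]]  ->  [[-8273, -14658], [-12966, -22973]]
... * rho(c^-1) = [[4, -3], [-17, 13]]  ->  [[216094, -165735], [338677, -259751]]
... * rho(b) = [[1, 1], [1, 2]]  ->  [[50359, -115376], [78926, -180825]]
... * rho(b) = [[1, 1], [1, 2]]  ->  [[-65017, -180393], [-101899, -282724]]
... * rho(c^-1) = [[4, -3], [-17, 13]]  ->  [[2806613, -2150058], [4398712, -3369715]]
... * rho(c^-1) = [[4, -3], [-17, 13]]  ->  [[47777438, -36370593], [74880003, -57002431]]
tr = 47777438 + -57002431 = -9224993

-9224993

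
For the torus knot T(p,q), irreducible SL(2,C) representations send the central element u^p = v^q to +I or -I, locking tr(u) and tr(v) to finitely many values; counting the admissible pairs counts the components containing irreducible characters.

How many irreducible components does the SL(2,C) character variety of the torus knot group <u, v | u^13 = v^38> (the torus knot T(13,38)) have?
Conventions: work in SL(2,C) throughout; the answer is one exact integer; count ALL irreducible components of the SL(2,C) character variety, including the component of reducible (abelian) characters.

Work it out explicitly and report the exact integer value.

In the torus knot group T(13,38), u^13 = v^38 is central, so an irreducible representation sends it to +I or -I (Schur).
So on each irreducible component the traces are pinned: tr(u) = 2*cos(pi*alpha/13) with 1 <= alpha <= 12, tr(v) = 2*cos(pi*beta/38) with 1 <= beta <= 37.
u^13 = (-1)^alpha I and v^38 = (-1)^beta I must agree, so alpha and beta have equal parity.
Counting: 6 odd alphas x 19 odd betas + 6 even alphas x 18 even betas = 114 + 108 = 222.
That is 222 components of irreducible characters, and with the reducible (abelian) component the total is 223.

223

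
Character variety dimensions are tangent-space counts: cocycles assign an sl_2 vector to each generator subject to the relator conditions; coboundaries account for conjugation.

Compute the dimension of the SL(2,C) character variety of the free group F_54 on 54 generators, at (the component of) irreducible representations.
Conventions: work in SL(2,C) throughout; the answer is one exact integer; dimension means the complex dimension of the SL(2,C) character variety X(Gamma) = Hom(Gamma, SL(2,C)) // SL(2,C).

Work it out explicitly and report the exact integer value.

The free group F_54: 54 generators, no relators.
Z^1(Gamma, Ad rho) = (sl_2)^54: a cocycle is a free choice of one sl_2 vector per generator, so dim Z^1 = 3*54 = 162.
dim B^1 = 3: the coboundary map is injective because an irreducible image has centralizer 0 in sl_2.
Therefore dim X = 162 - 3 = 159.

159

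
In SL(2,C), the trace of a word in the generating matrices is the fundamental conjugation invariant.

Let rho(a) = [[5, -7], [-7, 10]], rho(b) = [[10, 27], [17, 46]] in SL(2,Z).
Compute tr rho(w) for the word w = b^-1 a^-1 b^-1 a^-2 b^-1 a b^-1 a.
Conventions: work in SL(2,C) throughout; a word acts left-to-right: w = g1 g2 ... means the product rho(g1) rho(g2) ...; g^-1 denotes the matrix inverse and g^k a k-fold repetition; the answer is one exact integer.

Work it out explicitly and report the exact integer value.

244101075371

rho(b^-1) = [[46, -27], [-17, 10]]
... * rho(a^-1) = [[10, 7], [7, 5]]  ->  [[271, 187], [-100, -69]]
... * rho(b^-1) = [[46, -27], [-17, 10]]  ->  [[9287, -5447], [-3427, 2010]]
... * rho(a^-1) = [[10, 7], [7, 5]]  ->  [[54741, 37774], [-20200, -13939]]
... * rho(a^-1) = [[10, 7], [7, 5]]  ->  [[811828, 572057], [-299573, -211095]]
... * rho(b^-1) = [[46, -27], [-17, 10]]  ->  [[27619119, -16198786], [-10191743, 5977521]]
... * rho(a) = [[5, -7], [-7, 10]]  ->  [[251487097, -355321693], [-92801362, 131117411]]
... * rho(b^-1) = [[46, -27], [-17, 10]]  ->  [[17608875243, -10343368549], [-6497858639, 3816810884]]
... * rho(a) = [[5, -7], [-7, 10]]  ->  [[160447956058, -226695812191], [-59206969383, 83653119313]]
tr = 160447956058 + 83653119313 = 244101075371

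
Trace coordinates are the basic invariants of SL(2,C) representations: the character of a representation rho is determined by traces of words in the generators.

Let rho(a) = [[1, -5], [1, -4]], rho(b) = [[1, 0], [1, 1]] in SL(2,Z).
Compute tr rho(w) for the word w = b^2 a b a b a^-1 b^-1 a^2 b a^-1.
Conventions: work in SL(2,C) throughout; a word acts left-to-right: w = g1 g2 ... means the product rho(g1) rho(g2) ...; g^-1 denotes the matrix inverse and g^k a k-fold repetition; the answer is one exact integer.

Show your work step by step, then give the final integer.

-29333

rho(b) = [[1, 0], [1, 1]]
... * rho(b) = [[1, 0], [1, 1]]  ->  [[1, 0], [2, 1]]
... * rho(a) = [[1, -5], [1, -4]]  ->  [[1, -5], [3, -14]]
... * rho(b) = [[1, 0], [1, 1]]  ->  [[-4, -5], [-11, -14]]
... * rho(a) = [[1, -5], [1, -4]]  ->  [[-9, 40], [-25, 111]]
... * rho(b) = [[1, 0], [1, 1]]  ->  [[31, 40], [86, 111]]
... * rho(a^-1) = [[-4, 5], [-1, 1]]  ->  [[-164, 195], [-455, 541]]
... * rho(b^-1) = [[1, 0], [-1, 1]]  ->  [[-359, 195], [-996, 541]]
... * rho(a) = [[1, -5], [1, -4]]  ->  [[-164, 1015], [-455, 2816]]
... * rho(a) = [[1, -5], [1, -4]]  ->  [[851, -3240], [2361, -8989]]
... * rho(b) = [[1, 0], [1, 1]]  ->  [[-2389, -3240], [-6628, -8989]]
... * rho(a^-1) = [[-4, 5], [-1, 1]]  ->  [[12796, -15185], [35501, -42129]]
tr = 12796 + -42129 = -29333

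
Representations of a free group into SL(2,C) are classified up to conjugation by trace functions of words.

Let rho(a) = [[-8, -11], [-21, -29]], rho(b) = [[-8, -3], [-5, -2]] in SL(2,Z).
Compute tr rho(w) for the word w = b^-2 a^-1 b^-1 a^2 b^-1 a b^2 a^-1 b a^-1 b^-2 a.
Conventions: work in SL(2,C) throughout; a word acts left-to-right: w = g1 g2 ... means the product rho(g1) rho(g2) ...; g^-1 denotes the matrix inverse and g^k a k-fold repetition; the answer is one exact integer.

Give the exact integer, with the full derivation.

-553521715477090550

rho(b^-1) = [[-2, 3], [5, -8]]
... * rho(b^-1) = [[-2, 3], [5, -8]]  ->  [[19, -30], [-50, 79]]
... * rho(a^-1) = [[-29, 11], [21, -8]]  ->  [[-1181, 449], [3109, -1182]]
... * rho(b^-1) = [[-2, 3], [5, -8]]  ->  [[4607, -7135], [-12128, 18783]]
... * rho(a) = [[-8, -11], [-21, -29]]  ->  [[112979, 156238], [-297419, -411299]]
... * rho(a) = [[-8, -11], [-21, -29]]  ->  [[-4184830, -5773671], [11016631, 15199280]]
... * rho(b^-1) = [[-2, 3], [5, -8]]  ->  [[-20498695, 33634878], [53963138, -88544347]]
... * rho(a) = [[-8, -11], [-21, -29]]  ->  [[-542342878, -749925817], [1427726183, 1974191545]]
... * rho(b) = [[-8, -3], [-5, -2]]  ->  [[8088372109, 3126880268], [-21292767189, -8231561639]]
... * rho(b) = [[-8, -3], [-5, -2]]  ->  [[-80341378212, -30518876863], [211499945707, 80341424845]]
... * rho(a^-1) = [[-29, 11], [21, -8]]  ->  [[1689003554025, -639604145428], [-4446328503758, 1683768004017]]
... * rho(b) = [[-8, -3], [-5, -2]]  ->  [[-10314007705060, -3787802371219], [27151788009979, 9971449503240]]
... * rho(a^-1) = [[-29, 11], [21, -8]]  ->  [[219562373651141, -83151665785908], [-578001412721351, 218898072083849]]
... * rho(b^-1) = [[-2, 3], [5, -8]]  ->  [[-854883076231822, 1323900447240687], [2250493185861947, -3485188814834845]]
... * rho(b^-1) = [[-2, 3], [5, -8]]  ->  [[8329268388667079, -13155852806620962], [-21926930445898119, 34632990076264601]]
... * rho(a) = [[-8, -11], [-21, -29]]  ->  [[209638761829703570, 289897779116670029], [-551877348034371669, -763160477306794120]]
tr = 209638761829703570 + -763160477306794120 = -553521715477090550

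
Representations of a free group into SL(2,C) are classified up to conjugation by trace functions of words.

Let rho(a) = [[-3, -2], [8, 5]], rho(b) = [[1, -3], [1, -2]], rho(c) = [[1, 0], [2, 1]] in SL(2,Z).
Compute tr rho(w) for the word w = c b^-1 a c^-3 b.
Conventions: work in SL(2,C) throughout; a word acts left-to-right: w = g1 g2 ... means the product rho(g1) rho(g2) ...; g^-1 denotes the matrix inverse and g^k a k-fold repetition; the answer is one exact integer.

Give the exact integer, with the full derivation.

442

rho(c) = [[1, 0], [2, 1]]
... * rho(b^-1) = [[-2, 3], [-1, 1]]  ->  [[-2, 3], [-5, 7]]
... * rho(a) = [[-3, -2], [8, 5]]  ->  [[30, 19], [71, 45]]
... * rho(c^-1) = [[1, 0], [-2, 1]]  ->  [[-8, 19], [-19, 45]]
... * rho(c^-1) = [[1, 0], [-2, 1]]  ->  [[-46, 19], [-109, 45]]
... * rho(c^-1) = [[1, 0], [-2, 1]]  ->  [[-84, 19], [-199, 45]]
... * rho(b) = [[1, -3], [1, -2]]  ->  [[-65, 214], [-154, 507]]
tr = -65 + 507 = 442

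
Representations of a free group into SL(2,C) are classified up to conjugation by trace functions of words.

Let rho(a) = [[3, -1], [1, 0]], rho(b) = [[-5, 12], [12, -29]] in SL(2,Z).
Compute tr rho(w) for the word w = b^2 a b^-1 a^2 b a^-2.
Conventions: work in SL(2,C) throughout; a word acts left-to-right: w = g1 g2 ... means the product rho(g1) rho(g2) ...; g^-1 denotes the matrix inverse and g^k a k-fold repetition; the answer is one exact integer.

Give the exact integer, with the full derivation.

3335115

rho(b) = [[-5, 12], [12, -29]]
... * rho(b) = [[-5, 12], [12, -29]]  ->  [[169, -408], [-408, 985]]
... * rho(a) = [[3, -1], [1, 0]]  ->  [[99, -169], [-239, 408]]
... * rho(b^-1) = [[-29, -12], [-12, -5]]  ->  [[-843, -343], [2035, 828]]
... * rho(a) = [[3, -1], [1, 0]]  ->  [[-2872, 843], [6933, -2035]]
... * rho(a) = [[3, -1], [1, 0]]  ->  [[-7773, 2872], [18764, -6933]]
... * rho(b) = [[-5, 12], [12, -29]]  ->  [[73329, -176564], [-177016, 426225]]
... * rho(a^-1) = [[0, 1], [-1, 3]]  ->  [[176564, -456363], [-426225, 1101659]]
... * rho(a^-1) = [[0, 1], [-1, 3]]  ->  [[456363, -1192525], [-1101659, 2878752]]
tr = 456363 + 2878752 = 3335115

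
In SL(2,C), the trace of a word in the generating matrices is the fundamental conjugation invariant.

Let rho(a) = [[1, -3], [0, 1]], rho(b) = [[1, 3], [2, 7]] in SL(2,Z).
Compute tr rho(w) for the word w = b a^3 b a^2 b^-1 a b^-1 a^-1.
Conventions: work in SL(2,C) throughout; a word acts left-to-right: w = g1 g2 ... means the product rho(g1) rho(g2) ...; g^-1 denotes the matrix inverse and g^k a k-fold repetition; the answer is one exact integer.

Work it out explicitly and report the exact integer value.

rho(b) = [[1, 3], [2, 7]]
... * rho(a) = [[1, -3], [0, 1]]  ->  [[1, 0], [2, 1]]
... * rho(a) = [[1, -3], [0, 1]]  ->  [[1, -3], [2, -5]]
... * rho(a) = [[1, -3], [0, 1]]  ->  [[1, -6], [2, -11]]
... * rho(b) = [[1, 3], [2, 7]]  ->  [[-11, -39], [-20, -71]]
... * rho(a) = [[1, -3], [0, 1]]  ->  [[-11, -6], [-20, -11]]
... * rho(a) = [[1, -3], [0, 1]]  ->  [[-11, 27], [-20, 49]]
... * rho(b^-1) = [[7, -3], [-2, 1]]  ->  [[-131, 60], [-238, 109]]
... * rho(a) = [[1, -3], [0, 1]]  ->  [[-131, 453], [-238, 823]]
... * rho(b^-1) = [[7, -3], [-2, 1]]  ->  [[-1823, 846], [-3312, 1537]]
... * rho(a^-1) = [[1, 3], [0, 1]]  ->  [[-1823, -4623], [-3312, -8399]]
tr = -1823 + -8399 = -10222

-10222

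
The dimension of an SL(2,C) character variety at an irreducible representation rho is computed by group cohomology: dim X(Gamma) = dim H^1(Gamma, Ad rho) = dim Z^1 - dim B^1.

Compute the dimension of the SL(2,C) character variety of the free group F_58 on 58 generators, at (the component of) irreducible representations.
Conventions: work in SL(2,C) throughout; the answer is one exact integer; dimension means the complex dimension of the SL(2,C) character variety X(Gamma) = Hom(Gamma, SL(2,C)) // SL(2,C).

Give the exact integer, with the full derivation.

171

The free group F_58: 58 generators, no relators.
A cocycle picks one sl_2 vector per generator freely, giving dim Z^1 = 3*58 = 174.
At an irreducible rho the centralizer of the image in sl_2 is 0, so the coboundary map sl_2 -> Z^1 is injective: dim B^1 = 3.
dim H^1 = 174 - 3 = 171, which is dim X.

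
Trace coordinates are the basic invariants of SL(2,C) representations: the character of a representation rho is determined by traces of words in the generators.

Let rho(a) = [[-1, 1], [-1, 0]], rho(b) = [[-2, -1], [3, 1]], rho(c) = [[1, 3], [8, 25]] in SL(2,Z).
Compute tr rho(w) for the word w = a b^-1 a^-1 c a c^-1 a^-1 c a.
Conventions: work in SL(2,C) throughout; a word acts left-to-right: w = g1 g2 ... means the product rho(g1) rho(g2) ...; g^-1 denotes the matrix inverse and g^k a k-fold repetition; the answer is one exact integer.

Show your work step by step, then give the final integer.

-162124

rho(a) = [[-1, 1], [-1, 0]]
... * rho(b^-1) = [[1, 1], [-3, -2]]  ->  [[-4, -3], [-1, -1]]
... * rho(a^-1) = [[0, -1], [1, -1]]  ->  [[-3, 7], [-1, 2]]
... * rho(c) = [[1, 3], [8, 25]]  ->  [[53, 166], [15, 47]]
... * rho(a) = [[-1, 1], [-1, 0]]  ->  [[-219, 53], [-62, 15]]
... * rho(c^-1) = [[25, -3], [-8, 1]]  ->  [[-5899, 710], [-1670, 201]]
... * rho(a^-1) = [[0, -1], [1, -1]]  ->  [[710, 5189], [201, 1469]]
... * rho(c) = [[1, 3], [8, 25]]  ->  [[42222, 131855], [11953, 37328]]
... * rho(a) = [[-1, 1], [-1, 0]]  ->  [[-174077, 42222], [-49281, 11953]]
tr = -174077 + 11953 = -162124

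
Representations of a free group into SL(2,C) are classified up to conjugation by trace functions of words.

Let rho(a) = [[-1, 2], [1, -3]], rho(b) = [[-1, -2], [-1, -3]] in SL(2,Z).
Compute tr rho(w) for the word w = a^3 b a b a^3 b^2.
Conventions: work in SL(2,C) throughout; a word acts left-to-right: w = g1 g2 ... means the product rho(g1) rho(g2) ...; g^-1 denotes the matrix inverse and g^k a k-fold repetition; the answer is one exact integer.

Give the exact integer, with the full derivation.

-104916

rho(a) = [[-1, 2], [1, -3]]
... * rho(a) = [[-1, 2], [1, -3]]  ->  [[3, -8], [-4, 11]]
... * rho(a) = [[-1, 2], [1, -3]]  ->  [[-11, 30], [15, -41]]
... * rho(b) = [[-1, -2], [-1, -3]]  ->  [[-19, -68], [26, 93]]
... * rho(a) = [[-1, 2], [1, -3]]  ->  [[-49, 166], [67, -227]]
... * rho(b) = [[-1, -2], [-1, -3]]  ->  [[-117, -400], [160, 547]]
... * rho(a) = [[-1, 2], [1, -3]]  ->  [[-283, 966], [387, -1321]]
... * rho(a) = [[-1, 2], [1, -3]]  ->  [[1249, -3464], [-1708, 4737]]
... * rho(a) = [[-1, 2], [1, -3]]  ->  [[-4713, 12890], [6445, -17627]]
... * rho(b) = [[-1, -2], [-1, -3]]  ->  [[-8177, -29244], [11182, 39991]]
... * rho(b) = [[-1, -2], [-1, -3]]  ->  [[37421, 104086], [-51173, -142337]]
tr = 37421 + -142337 = -104916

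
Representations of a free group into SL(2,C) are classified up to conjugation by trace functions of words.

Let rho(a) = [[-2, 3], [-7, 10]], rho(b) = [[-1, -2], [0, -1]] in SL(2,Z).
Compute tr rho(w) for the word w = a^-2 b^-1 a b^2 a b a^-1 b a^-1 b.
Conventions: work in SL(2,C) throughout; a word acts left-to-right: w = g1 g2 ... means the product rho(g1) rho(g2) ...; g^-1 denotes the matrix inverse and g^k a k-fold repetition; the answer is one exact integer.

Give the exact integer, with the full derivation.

rho(a^-1) = [[10, -3], [7, -2]]
... * rho(a^-1) = [[10, -3], [7, -2]]  ->  [[79, -24], [56, -17]]
... * rho(b^-1) = [[-1, 2], [0, -1]]  ->  [[-79, 182], [-56, 129]]
... * rho(a) = [[-2, 3], [-7, 10]]  ->  [[-1116, 1583], [-791, 1122]]
... * rho(b) = [[-1, -2], [0, -1]]  ->  [[1116, 649], [791, 460]]
... * rho(b) = [[-1, -2], [0, -1]]  ->  [[-1116, -2881], [-791, -2042]]
... * rho(a) = [[-2, 3], [-7, 10]]  ->  [[22399, -32158], [15876, -22793]]
... * rho(b) = [[-1, -2], [0, -1]]  ->  [[-22399, -12640], [-15876, -8959]]
... * rho(a^-1) = [[10, -3], [7, -2]]  ->  [[-312470, 92477], [-221473, 65546]]
... * rho(b) = [[-1, -2], [0, -1]]  ->  [[312470, 532463], [221473, 377400]]
... * rho(a^-1) = [[10, -3], [7, -2]]  ->  [[6851941, -2002336], [4856530, -1419219]]
... * rho(b) = [[-1, -2], [0, -1]]  ->  [[-6851941, -11701546], [-4856530, -8293841]]
tr = -6851941 + -8293841 = -15145782

-15145782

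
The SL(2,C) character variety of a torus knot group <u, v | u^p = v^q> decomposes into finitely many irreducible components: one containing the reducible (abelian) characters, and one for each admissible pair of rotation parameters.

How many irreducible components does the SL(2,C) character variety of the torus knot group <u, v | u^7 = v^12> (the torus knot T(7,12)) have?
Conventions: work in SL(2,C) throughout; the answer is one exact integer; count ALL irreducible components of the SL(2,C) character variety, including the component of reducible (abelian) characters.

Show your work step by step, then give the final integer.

34

In the torus knot group T(7,12), u^7 = v^12 is central, so an irreducible representation sends it to +I or -I (Schur).
This locks tr(u) to 2*cos(pi*alpha/7), alpha in 1..6, and tr(v) to 2*cos(pi*beta/12), beta in 1..11, on each component of irreducible characters.
The two central values (-1)^alpha I and (-1)^beta I must be the same matrix, so alpha and beta share a parity.
Enumerate parity-matched pairs: 3*6 odd-odd plus 3*5 even-even gives 33.
components with irreducible characters: 33; plus the single component of reducible (abelian) characters: total 34.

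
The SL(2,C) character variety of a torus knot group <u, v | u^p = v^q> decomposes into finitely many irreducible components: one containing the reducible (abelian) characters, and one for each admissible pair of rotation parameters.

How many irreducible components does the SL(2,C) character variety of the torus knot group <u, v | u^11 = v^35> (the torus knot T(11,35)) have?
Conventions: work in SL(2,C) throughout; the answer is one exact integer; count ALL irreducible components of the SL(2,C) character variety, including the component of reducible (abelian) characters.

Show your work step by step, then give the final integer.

171

For T(11,35): irreducibility forces the central element u^11 = v^35 to one of +I, -I.
On an irreducible component, tr(u) is locked at 2*cos(pi*alpha/11) for some alpha in 1..10, and tr(v) at 2*cos(pi*beta/35) for some beta in 1..34.
u^11 = (-1)^alpha I and v^35 = (-1)^beta I must agree, so alpha and beta have equal parity.
Enumerate parity-matched pairs: 5*17 odd-odd plus 5*17 even-even gives 170.
components with irreducible characters: 170; plus the single component of reducible (abelian) characters: total 171.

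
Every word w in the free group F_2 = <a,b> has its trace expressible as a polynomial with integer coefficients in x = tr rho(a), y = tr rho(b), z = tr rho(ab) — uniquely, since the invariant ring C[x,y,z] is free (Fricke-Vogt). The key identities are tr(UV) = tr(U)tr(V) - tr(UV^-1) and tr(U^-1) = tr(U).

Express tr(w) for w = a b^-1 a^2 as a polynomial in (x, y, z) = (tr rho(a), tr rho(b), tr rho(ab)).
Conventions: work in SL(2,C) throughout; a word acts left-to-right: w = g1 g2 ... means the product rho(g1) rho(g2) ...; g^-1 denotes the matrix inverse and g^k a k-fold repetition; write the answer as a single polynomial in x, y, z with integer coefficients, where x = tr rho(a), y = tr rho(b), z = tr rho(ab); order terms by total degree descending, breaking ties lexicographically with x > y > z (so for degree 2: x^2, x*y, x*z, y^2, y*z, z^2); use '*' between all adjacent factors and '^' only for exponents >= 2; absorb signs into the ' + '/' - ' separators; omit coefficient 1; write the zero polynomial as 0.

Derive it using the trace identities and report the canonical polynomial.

x^3*y - x^2*z - 2*x*y + z

so trace(a^2) = trace(a) * trace(a) - trace(1) = x^2 - 2
reduce: trace(a^3) = trace(a) * trace(a^2) - trace(a) = x^3 - 3*x
reduce: trace(b a^2) = trace(a) * trace(b a) - trace(b) = x*z - y
reduce: trace(a^3 b) = trace(a) * trace(b a^2) - trace(b a) = x^2*z - x*y - z
so trace(a b^-1 a^2) = trace(a^3) * trace(b) - trace(a^3 b) = x^3*y - x^2*z - 2*x*y + z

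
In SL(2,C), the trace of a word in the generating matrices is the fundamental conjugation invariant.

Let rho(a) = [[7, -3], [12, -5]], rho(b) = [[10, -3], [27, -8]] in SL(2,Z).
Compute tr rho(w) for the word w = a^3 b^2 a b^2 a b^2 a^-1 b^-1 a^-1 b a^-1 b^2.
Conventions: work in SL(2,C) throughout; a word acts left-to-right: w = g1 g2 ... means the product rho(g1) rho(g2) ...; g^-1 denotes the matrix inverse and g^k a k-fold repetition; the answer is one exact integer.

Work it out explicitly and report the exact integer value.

20870237

rho(a) = [[7, -3], [12, -5]]
... * rho(a) = [[7, -3], [12, -5]]  ->  [[13, -6], [24, -11]]
... * rho(a) = [[7, -3], [12, -5]]  ->  [[19, -9], [36, -17]]
... * rho(b) = [[10, -3], [27, -8]]  ->  [[-53, 15], [-99, 28]]
... * rho(b) = [[10, -3], [27, -8]]  ->  [[-125, 39], [-234, 73]]
... * rho(a) = [[7, -3], [12, -5]]  ->  [[-407, 180], [-762, 337]]
... * rho(b) = [[10, -3], [27, -8]]  ->  [[790, -219], [1479, -410]]
... * rho(b) = [[10, -3], [27, -8]]  ->  [[1987, -618], [3720, -1157]]
... * rho(a) = [[7, -3], [12, -5]]  ->  [[6493, -2871], [12156, -5375]]
... * rho(b) = [[10, -3], [27, -8]]  ->  [[-12587, 3489], [-23565, 6532]]
... * rho(b) = [[10, -3], [27, -8]]  ->  [[-31667, 9849], [-59286, 18439]]
... * rho(a^-1) = [[-5, 3], [-12, 7]]  ->  [[40147, -26058], [75162, -48785]]
... * rho(b^-1) = [[-8, 3], [-27, 10]]  ->  [[382390, -140139], [715899, -262364]]
... * rho(a^-1) = [[-5, 3], [-12, 7]]  ->  [[-230282, 166197], [-431127, 311149]]
... * rho(b) = [[10, -3], [27, -8]]  ->  [[2184499, -638730], [4089753, -1195811]]
... * rho(a^-1) = [[-5, 3], [-12, 7]]  ->  [[-3257735, 2082387], [-6099033, 3898582]]
... * rho(b) = [[10, -3], [27, -8]]  ->  [[23647099, -6885891], [44271384, -12891557]]
... * rho(b) = [[10, -3], [27, -8]]  ->  [[50551933, -15854169], [94641801, -29681696]]
tr = 50551933 + -29681696 = 20870237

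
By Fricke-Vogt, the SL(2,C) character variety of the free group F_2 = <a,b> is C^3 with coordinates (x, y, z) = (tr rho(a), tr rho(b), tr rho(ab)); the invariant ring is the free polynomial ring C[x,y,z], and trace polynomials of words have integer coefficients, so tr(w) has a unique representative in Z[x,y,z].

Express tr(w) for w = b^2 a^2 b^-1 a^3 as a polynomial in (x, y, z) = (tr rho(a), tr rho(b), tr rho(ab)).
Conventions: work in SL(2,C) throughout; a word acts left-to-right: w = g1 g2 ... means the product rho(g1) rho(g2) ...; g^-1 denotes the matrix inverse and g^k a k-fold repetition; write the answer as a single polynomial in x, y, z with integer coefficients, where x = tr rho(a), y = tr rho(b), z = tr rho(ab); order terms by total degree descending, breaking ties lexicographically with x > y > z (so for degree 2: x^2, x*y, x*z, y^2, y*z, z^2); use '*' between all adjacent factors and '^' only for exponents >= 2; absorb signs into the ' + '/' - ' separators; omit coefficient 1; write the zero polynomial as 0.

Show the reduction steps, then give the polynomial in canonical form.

trace(a b a) = trace(a) * trace(b a) - trace(b) = x*z - y
trace(a^2 b a) = trace(a) * trace(a b a) - trace(a b) = x^2*z - x*y - z
trace(a^2 b a^2) = trace(a) * trace(a^2 b a) - trace(a^2 b) = x^3*z - x^2*y - 2*x*z + y
trace(a^5 b) = trace(a) * trace(a^2 b a^2) - trace(a^2 b a) = x^4*z - x^3*y - 3*x^2*z + 2*x*y + z
trace(a^2) = trace(a) * trace(a) - trace(1) = x^2 - 2
trace(a^3) = trace(a) * trace(a^2) - trace(a) = x^3 - 3*x
trace(a^4) = trace(a) * trace(a^3) - trace(a^2) = x^4 - 4*x^2 + 2
trace(a^5) = trace(a) * trace(a^4) - trace(a^3) = x^5 - 5*x^3 + 5*x
trace(a^3 b^2 a^2) = trace(b) * trace(a^5 b) - trace(a^5) = x^4*y*z - x^5 - x^3*y^2 - 3*x^2*y*z + 5*x^3 + 2*x*y^2 + y*z - 5*x
trace(b a b a) = trace(a b) * trace(a b) - trace(1) = z^2 - 2
reduce: trace(b a b) = trace(b) * trace(a b) - trace(a) = y*z - x
reduce: trace(a b a^2 b) = trace(a) * trace(b a b a) - trace(b a b) = x*z^2 - y*z - x
so trace(a b^2 a b a) = trace(b) * trace(a b a^2 b) - trace(a b a^2) = x*y*z^2 - x^2*z - y^2*z + z
so trace(a b^2 a b) = trace(b) * trace(a b a b) - trace(a b a) = y*z^2 - x*z - y
trace(b a^3 b^2 a) = trace(a) * trace(a b^2 a b a) - trace(a b^2 a b) = x^2*y*z^2 - x^3*z - x*y^2*z - y*z^2 + 2*x*z + y
trace(a b^2 a) = trace(b) * trace(a^2 b) - trace(a^2) = x*y*z - x^2 - y^2 + 2
so trace(b a^3 b) = trace(a) * trace(a b^2 a) - trace(a b^2) = x^2*y*z - x^3 - x*y^2 - y*z + 3*x
so trace(b a^3 b^2) = trace(b) * trace(b a^3 b) - trace(b a^3) = x^2*y^2*z - x^3*y - x*y^3 - x^2*z - y^2*z + 4*x*y + z
trace(a^3 b^2 a^2 b) = trace(a) * trace(b a^3 b^2 a) - trace(b a^3 b^2) = x^3*y*z^2 - x^4*z - 2*x^2*y^2*z + x^3*y + x*y^3 - x*y*z^2 + 3*x^2*z + y^2*z - 3*x*y - z
so trace(b^2 a^2 b^-1 a^3) = trace(a^3 b^2 a^2) * trace(b) - trace(a^3 b^2 a^2 b) = x^4*y^2*z - x^5*y - x^3*y^3 - x^3*y*z^2 + x^4*z - x^2*y^2*z + 4*x^3*y + x*y^3 + x*y*z^2 - 3*x^2*z - 2*x*y + z

x^4*y^2*z - x^5*y - x^3*y^3 - x^3*y*z^2 + x^4*z - x^2*y^2*z + 4*x^3*y + x*y^3 + x*y*z^2 - 3*x^2*z - 2*x*y + z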